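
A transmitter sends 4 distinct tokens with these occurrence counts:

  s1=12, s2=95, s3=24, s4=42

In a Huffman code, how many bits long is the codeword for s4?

Build the tree from the bottom:
merge s1(12) and s3(24): 36
merge 36 and s4(42): 78
merge 78 and s2(95): 173
The subtree containing s4 is merged 2 times, so code length = 2.

2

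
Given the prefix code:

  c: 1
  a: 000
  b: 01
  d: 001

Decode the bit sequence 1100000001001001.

Read left to right; each codeword is recognised as soon as it completes (prefix code):
  1→c | 1→c | 000→a | 000→a | 01→b | 001→d | 001→d
Decoded message: ccaabdd

ccaabdd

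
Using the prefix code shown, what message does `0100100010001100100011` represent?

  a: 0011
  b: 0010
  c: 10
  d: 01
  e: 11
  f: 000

Read left to right; each codeword is recognised as soon as it completes (prefix code):
  01→d | 0010→b | 0010→b | 0011→a | 0010→b | 0011→a
Decoded message: dbbaba

dbbaba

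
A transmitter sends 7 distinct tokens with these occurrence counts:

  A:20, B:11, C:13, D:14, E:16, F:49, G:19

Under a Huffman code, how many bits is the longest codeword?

3

Merge the two lowest-weight nodes at each step:
combine B(11), C(13) → 24
combine D(14), E(16) → 30
combine G(19), A(20) → 39
combine 24, 30 → 54
combine 39, F(49) → 88
combine 54, 88 → 142
The rarest symbols sit at the bottom; the longest codeword is 3 bits.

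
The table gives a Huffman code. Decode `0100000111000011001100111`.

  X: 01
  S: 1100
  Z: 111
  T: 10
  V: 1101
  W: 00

Read left to right; each codeword is recognised as soon as it completes (prefix code):
  01→X | 00→W | 00→W | 01→X | 1100→S | 00→W | 1100→S | 1100→S | 111→Z
Decoded message: XWWXSWSSZ

XWWXSWSSZ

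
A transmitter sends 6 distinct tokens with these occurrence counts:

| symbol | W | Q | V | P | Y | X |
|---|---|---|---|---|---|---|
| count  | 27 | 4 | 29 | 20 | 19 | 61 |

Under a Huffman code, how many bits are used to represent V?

3

Build the tree from the bottom:
merge Q(4) and Y(19): 23
merge P(20) and 23: 43
merge W(27) and V(29): 56
merge 43 and 56: 99
merge X(61) and 99: 160
V's leaf is at depth 3, giving a 3-bit codeword.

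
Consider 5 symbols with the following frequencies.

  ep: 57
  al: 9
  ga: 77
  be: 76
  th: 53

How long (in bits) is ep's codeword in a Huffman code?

Build the tree from the bottom:
al(9) + th(53) → 62
ep(57) + 62 → 119
be(76) + ga(77) → 153
119 + 153 → 272
ep's leaf is at depth 2, giving a 2-bit codeword.

2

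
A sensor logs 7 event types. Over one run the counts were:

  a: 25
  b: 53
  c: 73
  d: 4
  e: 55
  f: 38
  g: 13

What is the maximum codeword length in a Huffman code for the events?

5

Merge the two lowest-weight nodes at each step:
combine d(4), g(13) → 17
combine 17, a(25) → 42
combine f(38), 42 → 80
combine b(53), e(55) → 108
combine c(73), 80 → 153
combine 108, 153 → 261
Maximum depth reached is 5.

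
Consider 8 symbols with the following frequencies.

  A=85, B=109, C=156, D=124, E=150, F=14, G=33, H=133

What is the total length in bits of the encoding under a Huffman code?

2285

Greedily combine the two least-frequent nodes:
F(14) + G(33) → 47
47 + A(85) → 132
B(109) + D(124) → 233
132 + H(133) → 265
E(150) + C(156) → 306
233 + 265 → 498
306 + 498 → 804
Total encoded bits = sum of merged weights = 47 + 132 + 233 + 265 + 306 + 498 + 804 = 2285.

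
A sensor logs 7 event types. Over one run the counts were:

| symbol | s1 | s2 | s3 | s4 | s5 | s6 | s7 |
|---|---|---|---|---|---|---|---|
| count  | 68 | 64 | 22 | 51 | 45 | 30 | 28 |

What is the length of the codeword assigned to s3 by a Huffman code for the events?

4

Repeatedly merge the two smallest:
combine s3(22), s7(28) → 50
combine s6(30), s5(45) → 75
combine 50, s4(51) → 101
combine s2(64), s1(68) → 132
combine 75, 101 → 176
combine 132, 176 → 308
s3's leaf is at depth 4, giving a 4-bit codeword.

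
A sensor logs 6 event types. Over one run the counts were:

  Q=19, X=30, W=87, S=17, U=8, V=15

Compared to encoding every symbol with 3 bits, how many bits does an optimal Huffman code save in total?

Fixed-length: 3 bits × 176 symbols = 528 bits.
Huffman merges:
merge U(8) and V(15): 23
merge S(17) and Q(19): 36
merge 23 and X(30): 53
merge 36 and 53: 89
merge W(87) and 89: 176
Huffman total = 23 + 36 + 53 + 89 + 176 = 377 bits.
Saving = 528 − 377 = 151 bits.

151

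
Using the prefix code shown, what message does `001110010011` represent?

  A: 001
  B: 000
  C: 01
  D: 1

ADDAAD

Read left to right; each codeword is recognised as soon as it completes (prefix code):
  001→A | 1→D | 1→D | 001→A | 001→A | 1→D
Decoded message: ADDAAD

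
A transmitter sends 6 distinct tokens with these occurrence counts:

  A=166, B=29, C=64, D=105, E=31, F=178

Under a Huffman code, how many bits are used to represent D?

2

Huffman merges, smallest pair first:
combine B(29), E(31) → 60
combine 60, C(64) → 124
combine D(105), 124 → 229
combine A(166), F(178) → 344
combine 229, 344 → 573
D sits 2 levels below the root, so its codeword is 2 bits.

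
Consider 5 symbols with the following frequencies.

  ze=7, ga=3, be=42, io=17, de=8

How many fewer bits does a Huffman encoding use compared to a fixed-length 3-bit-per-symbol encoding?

91

Fixed-length: 3 bits × 77 symbols = 231 bits.
Huffman merges:
ga(3) + ze(7) → 10
de(8) + 10 → 18
io(17) + 18 → 35
35 + be(42) → 77
Huffman total = 10 + 18 + 35 + 77 = 140 bits.
Saving = 231 − 140 = 91 bits.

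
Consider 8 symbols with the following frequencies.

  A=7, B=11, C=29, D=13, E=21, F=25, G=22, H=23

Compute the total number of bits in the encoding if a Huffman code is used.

Build the Huffman tree bottom-up:
A(7) + B(11) → 18
D(13) + 18 → 31
E(21) + G(22) → 43
H(23) + F(25) → 48
C(29) + 31 → 60
43 + 48 → 91
60 + 91 → 151
Total encoded bits = sum of merged weights = 18 + 31 + 43 + 48 + 60 + 91 + 151 = 442.

442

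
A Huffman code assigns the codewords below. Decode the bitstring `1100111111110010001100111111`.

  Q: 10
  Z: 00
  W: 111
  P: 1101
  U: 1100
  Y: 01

Read left to right; each codeword is recognised as soon as it completes (prefix code):
  1100→U | 111→W | 111→W | 1100→U | 10→Q | 00→Z | 1100→U | 111→W | 111→W
Decoded message: UWWUQZUWW

UWWUQZUWW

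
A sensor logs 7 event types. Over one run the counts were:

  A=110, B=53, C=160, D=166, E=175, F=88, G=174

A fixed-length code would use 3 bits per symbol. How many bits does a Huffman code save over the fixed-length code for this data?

Fixed-length: 3 bits × 926 symbols = 2778 bits.
Huffman merges:
combine B(53), F(88) → 141
combine A(110), 141 → 251
combine C(160), D(166) → 326
combine G(174), E(175) → 349
combine 251, 326 → 577
combine 349, 577 → 926
Huffman total = 141 + 251 + 326 + 349 + 577 + 926 = 2570 bits.
Saving = 2778 − 2570 = 208 bits.

208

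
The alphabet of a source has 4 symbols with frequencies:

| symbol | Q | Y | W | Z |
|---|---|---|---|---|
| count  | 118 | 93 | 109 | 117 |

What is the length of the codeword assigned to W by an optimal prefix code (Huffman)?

2

Repeatedly merge the two smallest:
combine Y(93), W(109) → 202
combine Z(117), Q(118) → 235
combine 202, 235 → 437
W sits 2 levels below the root, so its codeword is 2 bits.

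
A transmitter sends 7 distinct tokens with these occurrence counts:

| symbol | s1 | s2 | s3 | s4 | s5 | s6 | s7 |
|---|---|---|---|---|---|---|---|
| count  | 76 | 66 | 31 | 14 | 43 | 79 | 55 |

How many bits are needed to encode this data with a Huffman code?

982

Build the Huffman tree bottom-up:
combine s4(14), s3(31) → 45
combine s5(43), 45 → 88
combine s7(55), s2(66) → 121
combine s1(76), s6(79) → 155
combine 88, 121 → 209
combine 155, 209 → 364
Each symbol's bit-cost is frequency × depth; summing gives 982 bits (equivalently 45 + 88 + 121 + 155 + 209 + 364).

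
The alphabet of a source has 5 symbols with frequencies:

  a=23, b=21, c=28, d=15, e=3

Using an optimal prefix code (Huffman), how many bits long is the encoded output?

Greedily combine the two least-frequent nodes:
e(3) + d(15) → 18
18 + b(21) → 39
a(23) + c(28) → 51
39 + 51 → 90
Each symbol's bit-cost is frequency × depth; summing gives 198 bits (equivalently 18 + 39 + 51 + 90).

198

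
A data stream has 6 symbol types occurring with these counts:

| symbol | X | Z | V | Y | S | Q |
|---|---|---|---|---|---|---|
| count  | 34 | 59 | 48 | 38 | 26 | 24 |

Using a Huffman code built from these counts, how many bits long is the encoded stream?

Build the Huffman tree bottom-up:
combine Q(24), S(26) → 50
combine X(34), Y(38) → 72
combine V(48), 50 → 98
combine Z(59), 72 → 131
combine 98, 131 → 229
Total encoded bits = sum of merged weights = 50 + 72 + 98 + 131 + 229 = 580.

580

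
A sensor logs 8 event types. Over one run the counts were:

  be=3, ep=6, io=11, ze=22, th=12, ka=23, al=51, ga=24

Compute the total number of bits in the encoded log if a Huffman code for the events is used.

410

Greedily combine the two least-frequent nodes:
combine be(3), ep(6) → 9
combine 9, io(11) → 20
combine th(12), 20 → 32
combine ze(22), ka(23) → 45
combine ga(24), 32 → 56
combine 45, al(51) → 96
combine 56, 96 → 152
Each symbol's bit-cost is frequency × depth; summing gives 410 bits (equivalently 9 + 20 + 32 + 45 + 56 + 96 + 152).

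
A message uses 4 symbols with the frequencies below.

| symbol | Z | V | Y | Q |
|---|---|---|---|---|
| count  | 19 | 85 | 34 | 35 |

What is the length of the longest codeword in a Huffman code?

3

Merge the two lowest-weight nodes at each step:
Z(19) + Y(34) → 53
Q(35) + 53 → 88
V(85) + 88 → 173
The first pair merged (Z, Y) ends up deepest, at depth 3.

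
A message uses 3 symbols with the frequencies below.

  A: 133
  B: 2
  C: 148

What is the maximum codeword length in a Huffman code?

Merge the two lowest-weight nodes at each step:
merge B(2) and A(133): 135
merge 135 and C(148): 283
Maximum depth reached is 2.

2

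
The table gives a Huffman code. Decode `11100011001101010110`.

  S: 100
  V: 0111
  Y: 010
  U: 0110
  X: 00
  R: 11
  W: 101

Read left to right; each codeword is recognised as soon as it completes (prefix code):
  11→R | 100→S | 0110→U | 0110→U | 101→W | 0110→U
Decoded message: RSUUWU

RSUUWU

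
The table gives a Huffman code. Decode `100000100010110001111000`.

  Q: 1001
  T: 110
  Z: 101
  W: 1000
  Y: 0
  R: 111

WYYWZWRW

Read left to right; each codeword is recognised as soon as it completes (prefix code):
  1000→W | 0→Y | 0→Y | 1000→W | 101→Z | 1000→W | 111→R | 1000→W
Decoded message: WYYWZWRW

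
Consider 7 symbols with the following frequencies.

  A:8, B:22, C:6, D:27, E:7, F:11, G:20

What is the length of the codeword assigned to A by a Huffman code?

4

Build the tree from the bottom:
merge C(6) and E(7): 13
merge A(8) and F(11): 19
merge 13 and 19: 32
merge G(20) and B(22): 42
merge D(27) and 32: 59
merge 42 and 59: 101
A sits 4 levels below the root, so its codeword is 4 bits.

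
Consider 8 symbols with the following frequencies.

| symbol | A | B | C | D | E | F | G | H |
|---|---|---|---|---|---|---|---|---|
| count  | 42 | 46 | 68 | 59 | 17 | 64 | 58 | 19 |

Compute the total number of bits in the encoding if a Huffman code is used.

Merge the two smallest weights repeatedly:
E(17) + H(19) → 36
36 + A(42) → 78
B(46) + G(58) → 104
D(59) + F(64) → 123
C(68) + 78 → 146
104 + 123 → 227
146 + 227 → 373
Total encoded bits = sum of merged weights = 36 + 78 + 104 + 123 + 146 + 227 + 373 = 1087.

1087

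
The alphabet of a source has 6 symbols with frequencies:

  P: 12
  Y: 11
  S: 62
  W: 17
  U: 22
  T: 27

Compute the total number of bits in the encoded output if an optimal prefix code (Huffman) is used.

352

Build the Huffman tree bottom-up:
combine Y(11), P(12) → 23
combine W(17), U(22) → 39
combine 23, T(27) → 50
combine 39, 50 → 89
combine S(62), 89 → 151
Each symbol's bit-cost is frequency × depth; summing gives 352 bits (equivalently 23 + 39 + 50 + 89 + 151).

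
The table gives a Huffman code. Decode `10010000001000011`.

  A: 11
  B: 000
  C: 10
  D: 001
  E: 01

CEBBCBA

Read left to right; each codeword is recognised as soon as it completes (prefix code):
  10→C | 01→E | 000→B | 000→B | 10→C | 000→B | 11→A
Decoded message: CEBBCBA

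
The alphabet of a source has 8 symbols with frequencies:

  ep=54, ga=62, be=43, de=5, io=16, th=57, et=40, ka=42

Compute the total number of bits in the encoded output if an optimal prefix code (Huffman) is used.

916

Merge the two smallest weights repeatedly:
de(5) + io(16) → 21
21 + et(40) → 61
ka(42) + be(43) → 85
ep(54) + th(57) → 111
61 + ga(62) → 123
85 + 111 → 196
123 + 196 → 319
The encoded length is the sum of every internal node's weight: 21 + 61 + 85 + 111 + 123 + 196 + 319 = 916 bits.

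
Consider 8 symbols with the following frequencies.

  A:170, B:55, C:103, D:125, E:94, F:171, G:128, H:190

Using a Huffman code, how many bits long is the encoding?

Build the Huffman tree bottom-up:
merge B(55) and E(94): 149
merge C(103) and D(125): 228
merge G(128) and 149: 277
merge A(170) and F(171): 341
merge H(190) and 228: 418
merge 277 and 341: 618
merge 418 and 618: 1036
Each symbol's bit-cost is frequency × depth; summing gives 3067 bits (equivalently 149 + 228 + 277 + 341 + 418 + 618 + 1036).

3067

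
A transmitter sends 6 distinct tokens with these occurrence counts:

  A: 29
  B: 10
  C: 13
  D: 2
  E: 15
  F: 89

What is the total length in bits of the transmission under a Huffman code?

Merge the two smallest weights repeatedly:
merge D(2) and B(10): 12
merge 12 and C(13): 25
merge E(15) and 25: 40
merge A(29) and 40: 69
merge 69 and F(89): 158
Total encoded bits = sum of merged weights = 12 + 25 + 40 + 69 + 158 = 304.

304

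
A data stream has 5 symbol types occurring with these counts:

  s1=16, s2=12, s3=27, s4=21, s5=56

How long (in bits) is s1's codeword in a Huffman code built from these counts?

3

Repeatedly merge the two smallest:
s2(12) + s1(16) → 28
s4(21) + s3(27) → 48
28 + 48 → 76
s5(56) + 76 → 132
s1's leaf is at depth 3, giving a 3-bit codeword.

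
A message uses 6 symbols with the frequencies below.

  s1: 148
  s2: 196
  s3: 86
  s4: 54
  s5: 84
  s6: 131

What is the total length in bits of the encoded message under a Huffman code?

Merge the two smallest weights repeatedly:
s4(54) + s5(84) → 138
s3(86) + s6(131) → 217
138 + s1(148) → 286
s2(196) + 217 → 413
286 + 413 → 699
Total encoded bits = sum of merged weights = 138 + 217 + 286 + 413 + 699 = 1753.

1753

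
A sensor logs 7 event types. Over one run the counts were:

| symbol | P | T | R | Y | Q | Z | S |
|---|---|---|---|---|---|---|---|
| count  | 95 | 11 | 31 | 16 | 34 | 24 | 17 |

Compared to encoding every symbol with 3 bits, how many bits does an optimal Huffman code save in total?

122

Fixed-length: 3 bits × 228 symbols = 684 bits.
Huffman merges:
merge T(11) and Y(16): 27
merge S(17) and Z(24): 41
merge 27 and R(31): 58
merge Q(34) and 41: 75
merge 58 and 75: 133
merge P(95) and 133: 228
Huffman total = 27 + 41 + 58 + 75 + 133 + 228 = 562 bits.
Saving = 684 − 562 = 122 bits.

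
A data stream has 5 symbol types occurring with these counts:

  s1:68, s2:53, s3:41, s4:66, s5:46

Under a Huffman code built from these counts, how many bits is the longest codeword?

Merge the two lowest-weight nodes at each step:
combine s3(41), s5(46) → 87
combine s2(53), s4(66) → 119
combine s1(68), 87 → 155
combine 119, 155 → 274
Maximum depth reached is 3.

3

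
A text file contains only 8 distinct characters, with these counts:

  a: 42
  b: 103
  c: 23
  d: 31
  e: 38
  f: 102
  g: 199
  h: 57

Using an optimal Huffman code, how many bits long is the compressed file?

1617

Greedily combine the two least-frequent nodes:
c(23) + d(31) → 54
e(38) + a(42) → 80
54 + h(57) → 111
80 + f(102) → 182
b(103) + 111 → 214
182 + g(199) → 381
214 + 381 → 595
Each symbol's bit-cost is frequency × depth; summing gives 1617 bits (equivalently 54 + 80 + 111 + 182 + 214 + 381 + 595).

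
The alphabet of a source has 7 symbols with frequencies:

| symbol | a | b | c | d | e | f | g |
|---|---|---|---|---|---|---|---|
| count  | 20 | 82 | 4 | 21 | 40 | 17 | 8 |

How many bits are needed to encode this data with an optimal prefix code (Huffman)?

Build the Huffman tree bottom-up:
c(4) + g(8) → 12
12 + f(17) → 29
a(20) + d(21) → 41
29 + e(40) → 69
41 + 69 → 110
b(82) + 110 → 192
The encoded length is the sum of every internal node's weight: 12 + 29 + 41 + 69 + 110 + 192 = 453 bits.

453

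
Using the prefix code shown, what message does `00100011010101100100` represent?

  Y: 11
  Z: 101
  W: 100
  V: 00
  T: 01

Read left to right; each codeword is recognised as soon as it completes (prefix code):
  00→V | 100→W | 01→T | 101→Z | 01→T | 01→T | 100→W | 100→W
Decoded message: VWTZTTWW

VWTZTTWW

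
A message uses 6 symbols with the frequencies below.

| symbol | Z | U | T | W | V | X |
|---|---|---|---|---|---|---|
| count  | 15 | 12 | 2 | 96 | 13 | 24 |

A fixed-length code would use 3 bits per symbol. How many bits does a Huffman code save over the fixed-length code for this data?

Fixed-length: 3 bits × 162 symbols = 486 bits.
Huffman merges:
T(2) + U(12) → 14
V(13) + 14 → 27
Z(15) + X(24) → 39
27 + 39 → 66
66 + W(96) → 162
Huffman total = 14 + 27 + 39 + 66 + 162 = 308 bits.
Saving = 486 − 308 = 178 bits.

178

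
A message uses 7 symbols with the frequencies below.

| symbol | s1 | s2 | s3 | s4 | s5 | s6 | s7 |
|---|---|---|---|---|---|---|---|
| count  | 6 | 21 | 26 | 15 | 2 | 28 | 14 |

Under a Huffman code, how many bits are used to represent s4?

3

Build the tree from the bottom:
s5(2) + s1(6) → 8
8 + s7(14) → 22
s4(15) + s2(21) → 36
22 + s3(26) → 48
s6(28) + 36 → 64
48 + 64 → 112
s4's leaf is at depth 3, giving a 3-bit codeword.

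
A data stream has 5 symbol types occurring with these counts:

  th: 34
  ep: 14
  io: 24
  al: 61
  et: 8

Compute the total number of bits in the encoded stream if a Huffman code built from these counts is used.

289

Merge the two smallest weights repeatedly:
merge et(8) and ep(14): 22
merge 22 and io(24): 46
merge th(34) and 46: 80
merge al(61) and 80: 141
Total encoded bits = sum of merged weights = 22 + 46 + 80 + 141 = 289.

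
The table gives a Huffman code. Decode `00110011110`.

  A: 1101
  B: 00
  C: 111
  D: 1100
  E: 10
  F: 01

BDCE

Read left to right; each codeword is recognised as soon as it completes (prefix code):
  00→B | 1100→D | 111→C | 10→E
Decoded message: BDCE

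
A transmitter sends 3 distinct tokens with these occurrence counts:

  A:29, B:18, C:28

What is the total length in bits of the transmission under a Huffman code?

Build the Huffman tree bottom-up:
B(18) + C(28) → 46
A(29) + 46 → 75
Total encoded bits = sum of merged weights = 46 + 75 = 121.

121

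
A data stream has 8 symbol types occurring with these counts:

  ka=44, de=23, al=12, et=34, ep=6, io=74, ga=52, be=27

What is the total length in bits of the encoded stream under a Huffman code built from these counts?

749

Greedily combine the two least-frequent nodes:
combine ep(6), al(12) → 18
combine 18, de(23) → 41
combine be(27), et(34) → 61
combine 41, ka(44) → 85
combine ga(52), 61 → 113
combine io(74), 85 → 159
combine 113, 159 → 272
Each symbol's bit-cost is frequency × depth; summing gives 749 bits (equivalently 18 + 41 + 61 + 85 + 113 + 159 + 272).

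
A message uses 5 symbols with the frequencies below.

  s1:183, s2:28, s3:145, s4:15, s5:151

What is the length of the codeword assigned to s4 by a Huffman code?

Build the tree from the bottom:
s4(15) + s2(28) → 43
43 + s3(145) → 188
s5(151) + s1(183) → 334
188 + 334 → 522
s4's leaf is at depth 3, giving a 3-bit codeword.

3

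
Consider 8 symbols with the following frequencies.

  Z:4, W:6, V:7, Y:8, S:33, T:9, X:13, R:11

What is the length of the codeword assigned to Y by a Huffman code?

Repeatedly merge the two smallest:
combine Z(4), W(6) → 10
combine V(7), Y(8) → 15
combine T(9), 10 → 19
combine R(11), X(13) → 24
combine 15, 19 → 34
combine 24, S(33) → 57
combine 34, 57 → 91
Y sits 3 levels below the root, so its codeword is 3 bits.

3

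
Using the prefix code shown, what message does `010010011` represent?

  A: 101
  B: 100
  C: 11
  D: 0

DBBC

Read left to right; each codeword is recognised as soon as it completes (prefix code):
  0→D | 100→B | 100→B | 11→C
Decoded message: DBBC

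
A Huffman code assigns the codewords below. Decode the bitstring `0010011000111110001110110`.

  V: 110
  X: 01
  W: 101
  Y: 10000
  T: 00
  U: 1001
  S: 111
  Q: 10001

TUQSQVV

Read left to right; each codeword is recognised as soon as it completes (prefix code):
  00→T | 1001→U | 10001→Q | 111→S | 10001→Q | 110→V | 110→V
Decoded message: TUQSQVV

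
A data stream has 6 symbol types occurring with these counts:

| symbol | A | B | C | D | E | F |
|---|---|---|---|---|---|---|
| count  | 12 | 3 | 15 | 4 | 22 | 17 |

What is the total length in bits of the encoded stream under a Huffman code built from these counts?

Greedily combine the two least-frequent nodes:
combine B(3), D(4) → 7
combine 7, A(12) → 19
combine C(15), F(17) → 32
combine 19, E(22) → 41
combine 32, 41 → 73
The encoded length is the sum of every internal node's weight: 7 + 19 + 32 + 41 + 73 = 172 bits.

172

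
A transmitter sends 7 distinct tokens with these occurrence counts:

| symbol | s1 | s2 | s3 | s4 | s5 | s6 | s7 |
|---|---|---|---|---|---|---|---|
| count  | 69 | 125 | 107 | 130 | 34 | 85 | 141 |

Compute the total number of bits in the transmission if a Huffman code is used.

1905

Greedily combine the two least-frequent nodes:
combine s5(34), s1(69) → 103
combine s6(85), 103 → 188
combine s3(107), s2(125) → 232
combine s4(130), s7(141) → 271
combine 188, 232 → 420
combine 271, 420 → 691
The encoded length is the sum of every internal node's weight: 103 + 188 + 232 + 271 + 420 + 691 = 1905 bits.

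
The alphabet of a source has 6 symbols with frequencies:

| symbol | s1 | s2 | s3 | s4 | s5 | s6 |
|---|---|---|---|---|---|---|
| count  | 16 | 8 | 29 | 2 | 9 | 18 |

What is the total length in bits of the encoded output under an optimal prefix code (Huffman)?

193

Merge the two smallest weights repeatedly:
merge s4(2) and s2(8): 10
merge s5(9) and 10: 19
merge s1(16) and s6(18): 34
merge 19 and s3(29): 48
merge 34 and 48: 82
The encoded length is the sum of every internal node's weight: 10 + 19 + 34 + 48 + 82 = 193 bits.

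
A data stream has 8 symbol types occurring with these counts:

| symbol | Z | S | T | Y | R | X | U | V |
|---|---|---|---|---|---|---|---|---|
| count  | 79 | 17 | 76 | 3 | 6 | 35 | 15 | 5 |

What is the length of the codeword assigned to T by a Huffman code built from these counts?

2

Huffman merges, smallest pair first:
Y(3) + V(5) → 8
R(6) + 8 → 14
14 + U(15) → 29
S(17) + 29 → 46
X(35) + 46 → 81
T(76) + Z(79) → 155
81 + 155 → 236
T sits 2 levels below the root, so its codeword is 2 bits.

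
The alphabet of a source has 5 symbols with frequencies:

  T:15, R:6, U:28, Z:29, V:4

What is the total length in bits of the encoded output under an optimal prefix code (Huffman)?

170

Build the Huffman tree bottom-up:
merge V(4) and R(6): 10
merge 10 and T(15): 25
merge 25 and U(28): 53
merge Z(29) and 53: 82
Total encoded bits = sum of merged weights = 10 + 25 + 53 + 82 = 170.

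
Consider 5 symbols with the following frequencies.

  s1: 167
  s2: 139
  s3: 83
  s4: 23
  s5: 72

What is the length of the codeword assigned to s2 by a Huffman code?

2

Huffman merges, smallest pair first:
merge s4(23) and s5(72): 95
merge s3(83) and 95: 178
merge s2(139) and s1(167): 306
merge 178 and 306: 484
The subtree containing s2 is merged 2 times, so code length = 2.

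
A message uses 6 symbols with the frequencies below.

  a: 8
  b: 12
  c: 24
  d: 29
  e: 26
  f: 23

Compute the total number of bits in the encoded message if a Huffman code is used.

307

Merge the two smallest weights repeatedly:
a(8) + b(12) → 20
20 + f(23) → 43
c(24) + e(26) → 50
d(29) + 43 → 72
50 + 72 → 122
Each symbol's bit-cost is frequency × depth; summing gives 307 bits (equivalently 20 + 43 + 50 + 72 + 122).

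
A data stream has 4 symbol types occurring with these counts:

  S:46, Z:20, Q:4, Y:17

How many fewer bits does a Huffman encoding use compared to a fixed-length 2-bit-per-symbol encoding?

25

Fixed-length: 2 bits × 87 symbols = 174 bits.
Huffman merges:
Q(4) + Y(17) → 21
Z(20) + 21 → 41
41 + S(46) → 87
Huffman total = 21 + 41 + 87 = 149 bits.
Saving = 174 − 149 = 25 bits.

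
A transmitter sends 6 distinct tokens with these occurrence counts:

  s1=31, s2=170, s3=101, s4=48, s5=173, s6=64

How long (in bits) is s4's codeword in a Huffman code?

Build the tree from the bottom:
merge s1(31) and s4(48): 79
merge s6(64) and 79: 143
merge s3(101) and 143: 244
merge s2(170) and s5(173): 343
merge 244 and 343: 587
s4 sits 4 levels below the root, so its codeword is 4 bits.

4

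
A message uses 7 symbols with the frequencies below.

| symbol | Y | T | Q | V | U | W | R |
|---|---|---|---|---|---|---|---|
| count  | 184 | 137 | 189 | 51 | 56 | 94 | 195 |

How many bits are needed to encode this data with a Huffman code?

Merge the two smallest weights repeatedly:
combine V(51), U(56) → 107
combine W(94), 107 → 201
combine T(137), Y(184) → 321
combine Q(189), R(195) → 384
combine 201, 321 → 522
combine 384, 522 → 906
The encoded length is the sum of every internal node's weight: 107 + 201 + 321 + 384 + 522 + 906 = 2441 bits.

2441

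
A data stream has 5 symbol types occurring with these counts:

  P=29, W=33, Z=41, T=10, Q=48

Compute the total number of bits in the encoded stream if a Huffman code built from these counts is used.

Greedily combine the two least-frequent nodes:
combine T(10), P(29) → 39
combine W(33), 39 → 72
combine Z(41), Q(48) → 89
combine 72, 89 → 161
Total encoded bits = sum of merged weights = 39 + 72 + 89 + 161 = 361.

361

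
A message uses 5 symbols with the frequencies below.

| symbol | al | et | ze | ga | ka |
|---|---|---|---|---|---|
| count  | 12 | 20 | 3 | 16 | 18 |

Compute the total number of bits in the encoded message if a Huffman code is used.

Merge the two smallest weights repeatedly:
merge ze(3) and al(12): 15
merge 15 and ga(16): 31
merge ka(18) and et(20): 38
merge 31 and 38: 69
Each symbol's bit-cost is frequency × depth; summing gives 153 bits (equivalently 15 + 31 + 38 + 69).

153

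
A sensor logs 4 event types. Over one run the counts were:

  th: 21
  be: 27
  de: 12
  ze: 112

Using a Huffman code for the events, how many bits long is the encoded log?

Merge the two smallest weights repeatedly:
de(12) + th(21) → 33
be(27) + 33 → 60
60 + ze(112) → 172
Total encoded bits = sum of merged weights = 33 + 60 + 172 = 265.

265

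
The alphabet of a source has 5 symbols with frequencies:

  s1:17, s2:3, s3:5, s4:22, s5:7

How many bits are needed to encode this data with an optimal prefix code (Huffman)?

109

Greedily combine the two least-frequent nodes:
s2(3) + s3(5) → 8
s5(7) + 8 → 15
15 + s1(17) → 32
s4(22) + 32 → 54
Each symbol's bit-cost is frequency × depth; summing gives 109 bits (equivalently 8 + 15 + 32 + 54).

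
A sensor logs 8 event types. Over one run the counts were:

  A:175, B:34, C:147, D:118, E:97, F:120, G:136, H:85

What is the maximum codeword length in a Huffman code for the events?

Merge the two lowest-weight nodes at each step:
combine B(34), H(85) → 119
combine E(97), D(118) → 215
combine 119, F(120) → 239
combine G(136), C(147) → 283
combine A(175), 215 → 390
combine 239, 283 → 522
combine 390, 522 → 912
The first pair merged (B, H) ends up deepest, at depth 4.

4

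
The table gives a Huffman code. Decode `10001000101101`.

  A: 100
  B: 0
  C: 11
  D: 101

ABABDD

Read left to right; each codeword is recognised as soon as it completes (prefix code):
  100→A | 0→B | 100→A | 0→B | 101→D | 101→D
Decoded message: ABABDD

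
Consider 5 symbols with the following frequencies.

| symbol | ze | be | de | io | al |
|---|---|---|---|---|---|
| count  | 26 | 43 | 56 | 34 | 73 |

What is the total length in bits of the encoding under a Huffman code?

524

Merge the two smallest weights repeatedly:
combine ze(26), io(34) → 60
combine be(43), de(56) → 99
combine 60, al(73) → 133
combine 99, 133 → 232
Total encoded bits = sum of merged weights = 60 + 99 + 133 + 232 = 524.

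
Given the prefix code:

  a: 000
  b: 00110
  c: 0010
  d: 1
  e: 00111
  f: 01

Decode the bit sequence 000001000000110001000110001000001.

Read left to right; each codeword is recognised as soon as it completes (prefix code):
  000→a | 0010→c | 000→a | 00110→b | 0010→c | 00110→b | 0010→c | 000→a | 01→f
Decoded message: acabcbcaf

acabcbcaf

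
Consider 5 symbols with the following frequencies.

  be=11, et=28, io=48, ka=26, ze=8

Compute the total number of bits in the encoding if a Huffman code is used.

258

Merge the two smallest weights repeatedly:
ze(8) + be(11) → 19
19 + ka(26) → 45
et(28) + 45 → 73
io(48) + 73 → 121
Total encoded bits = sum of merged weights = 19 + 45 + 73 + 121 = 258.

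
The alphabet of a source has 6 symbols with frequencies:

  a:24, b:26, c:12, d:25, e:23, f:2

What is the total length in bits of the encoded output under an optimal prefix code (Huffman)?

275

Merge the two smallest weights repeatedly:
combine f(2), c(12) → 14
combine 14, e(23) → 37
combine a(24), d(25) → 49
combine b(26), 37 → 63
combine 49, 63 → 112
Total encoded bits = sum of merged weights = 14 + 37 + 49 + 63 + 112 = 275.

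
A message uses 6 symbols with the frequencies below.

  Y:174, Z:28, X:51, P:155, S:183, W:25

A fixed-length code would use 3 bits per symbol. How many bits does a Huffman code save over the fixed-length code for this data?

459

Fixed-length: 3 bits × 616 symbols = 1848 bits.
Huffman merges:
combine W(25), Z(28) → 53
combine X(51), 53 → 104
combine 104, P(155) → 259
combine Y(174), S(183) → 357
combine 259, 357 → 616
Huffman total = 53 + 104 + 259 + 357 + 616 = 1389 bits.
Saving = 1848 − 1389 = 459 bits.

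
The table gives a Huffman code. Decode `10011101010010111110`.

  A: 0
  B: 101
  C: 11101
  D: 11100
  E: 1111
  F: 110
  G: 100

GCAGBEA

Read left to right; each codeword is recognised as soon as it completes (prefix code):
  100→G | 11101→C | 0→A | 100→G | 101→B | 1111→E | 0→A
Decoded message: GCAGBEA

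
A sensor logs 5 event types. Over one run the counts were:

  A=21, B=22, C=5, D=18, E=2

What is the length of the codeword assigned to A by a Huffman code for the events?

Build the tree from the bottom:
E(2) + C(5) → 7
7 + D(18) → 25
A(21) + B(22) → 43
25 + 43 → 68
The subtree containing A is merged 2 times, so code length = 2.

2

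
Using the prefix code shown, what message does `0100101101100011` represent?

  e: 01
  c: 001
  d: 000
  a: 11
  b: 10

ecebada

Read left to right; each codeword is recognised as soon as it completes (prefix code):
  01→e | 001→c | 01→e | 10→b | 11→a | 000→d | 11→a
Decoded message: ecebada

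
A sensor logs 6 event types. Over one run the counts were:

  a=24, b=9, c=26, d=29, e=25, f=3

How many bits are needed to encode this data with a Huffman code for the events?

Greedily combine the two least-frequent nodes:
f(3) + b(9) → 12
12 + a(24) → 36
e(25) + c(26) → 51
d(29) + 36 → 65
51 + 65 → 116
Each symbol's bit-cost is frequency × depth; summing gives 280 bits (equivalently 12 + 36 + 51 + 65 + 116).

280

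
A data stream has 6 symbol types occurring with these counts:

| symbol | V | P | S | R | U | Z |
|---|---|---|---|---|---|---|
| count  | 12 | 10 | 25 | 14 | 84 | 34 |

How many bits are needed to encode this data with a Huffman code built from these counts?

Merge the two smallest weights repeatedly:
P(10) + V(12) → 22
R(14) + 22 → 36
S(25) + Z(34) → 59
36 + 59 → 95
U(84) + 95 → 179
Each symbol's bit-cost is frequency × depth; summing gives 391 bits (equivalently 22 + 36 + 59 + 95 + 179).

391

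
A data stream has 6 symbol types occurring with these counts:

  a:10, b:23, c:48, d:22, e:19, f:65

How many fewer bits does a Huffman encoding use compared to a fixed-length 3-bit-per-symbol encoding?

113

Fixed-length: 3 bits × 187 symbols = 561 bits.
Huffman merges:
merge a(10) and e(19): 29
merge d(22) and b(23): 45
merge 29 and 45: 74
merge c(48) and f(65): 113
merge 74 and 113: 187
Huffman total = 29 + 45 + 74 + 113 + 187 = 448 bits.
Saving = 561 − 448 = 113 bits.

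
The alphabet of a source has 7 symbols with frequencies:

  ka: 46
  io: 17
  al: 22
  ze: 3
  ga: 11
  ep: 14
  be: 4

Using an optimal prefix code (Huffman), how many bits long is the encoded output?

284

Merge the two smallest weights repeatedly:
merge ze(3) and be(4): 7
merge 7 and ga(11): 18
merge ep(14) and io(17): 31
merge 18 and al(22): 40
merge 31 and 40: 71
merge ka(46) and 71: 117
Total encoded bits = sum of merged weights = 7 + 18 + 31 + 40 + 71 + 117 = 284.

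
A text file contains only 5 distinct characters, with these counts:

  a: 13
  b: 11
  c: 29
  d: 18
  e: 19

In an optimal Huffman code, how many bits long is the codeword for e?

Huffman merges, smallest pair first:
combine b(11), a(13) → 24
combine d(18), e(19) → 37
combine 24, c(29) → 53
combine 37, 53 → 90
e's leaf is at depth 2, giving a 2-bit codeword.

2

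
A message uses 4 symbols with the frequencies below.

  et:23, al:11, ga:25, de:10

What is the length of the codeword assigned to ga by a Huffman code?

Huffman merges, smallest pair first:
combine de(10), al(11) → 21
combine 21, et(23) → 44
combine ga(25), 44 → 69
ga is a child of the root — depth 1, so its codeword is a single bit.

1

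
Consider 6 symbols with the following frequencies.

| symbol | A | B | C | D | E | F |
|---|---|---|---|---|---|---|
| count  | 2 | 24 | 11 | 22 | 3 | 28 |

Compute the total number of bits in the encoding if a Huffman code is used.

201

Build the Huffman tree bottom-up:
A(2) + E(3) → 5
5 + C(11) → 16
16 + D(22) → 38
B(24) + F(28) → 52
38 + 52 → 90
The encoded length is the sum of every internal node's weight: 5 + 16 + 38 + 52 + 90 = 201 bits.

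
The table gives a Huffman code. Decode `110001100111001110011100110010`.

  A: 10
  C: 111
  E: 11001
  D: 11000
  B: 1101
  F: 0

Read left to right; each codeword is recognised as soon as it completes (prefix code):
  11000→D | 11001→E | 11001→E | 11001→E | 11001→E | 10→A | 0→F | 10→A
Decoded message: DEEEEAFA

DEEEEAFA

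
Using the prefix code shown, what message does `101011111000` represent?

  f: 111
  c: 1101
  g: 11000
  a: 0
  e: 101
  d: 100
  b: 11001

Read left to right; each codeword is recognised as soon as it completes (prefix code):
  101→e | 0→a | 111→f | 11000→g
Decoded message: eafg

eafg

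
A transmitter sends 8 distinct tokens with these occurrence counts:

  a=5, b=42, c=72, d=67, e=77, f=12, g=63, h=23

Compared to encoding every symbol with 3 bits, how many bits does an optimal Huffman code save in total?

92

Fixed-length: 3 bits × 361 symbols = 1083 bits.
Huffman merges:
a(5) + f(12) → 17
17 + h(23) → 40
40 + b(42) → 82
g(63) + d(67) → 130
c(72) + e(77) → 149
82 + 130 → 212
149 + 212 → 361
Huffman total = 17 + 40 + 82 + 130 + 149 + 212 + 361 = 991 bits.
Saving = 1083 − 991 = 92 bits.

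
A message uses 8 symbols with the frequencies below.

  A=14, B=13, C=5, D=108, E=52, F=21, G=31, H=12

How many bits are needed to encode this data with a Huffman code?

634

Build the Huffman tree bottom-up:
combine C(5), H(12) → 17
combine B(13), A(14) → 27
combine 17, F(21) → 38
combine 27, G(31) → 58
combine 38, E(52) → 90
combine 58, 90 → 148
combine D(108), 148 → 256
Total encoded bits = sum of merged weights = 17 + 27 + 38 + 58 + 90 + 148 + 256 = 634.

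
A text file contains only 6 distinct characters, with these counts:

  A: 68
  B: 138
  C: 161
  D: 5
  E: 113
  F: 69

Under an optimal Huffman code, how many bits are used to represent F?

Build the tree from the bottom:
D(5) + A(68) → 73
F(69) + 73 → 142
E(113) + B(138) → 251
142 + C(161) → 303
251 + 303 → 554
F's leaf is at depth 3, giving a 3-bit codeword.

3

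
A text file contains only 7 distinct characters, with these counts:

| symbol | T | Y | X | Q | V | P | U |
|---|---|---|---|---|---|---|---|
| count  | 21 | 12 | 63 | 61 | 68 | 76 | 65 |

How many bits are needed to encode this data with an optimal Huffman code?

987

Merge the two smallest weights repeatedly:
merge Y(12) and T(21): 33
merge 33 and Q(61): 94
merge X(63) and U(65): 128
merge V(68) and P(76): 144
merge 94 and 128: 222
merge 144 and 222: 366
The encoded length is the sum of every internal node's weight: 33 + 94 + 128 + 144 + 222 + 366 = 987 bits.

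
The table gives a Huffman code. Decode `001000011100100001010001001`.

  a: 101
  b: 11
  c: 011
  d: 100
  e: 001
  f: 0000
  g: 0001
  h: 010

efbddehee

Read left to right; each codeword is recognised as soon as it completes (prefix code):
  001→e | 0000→f | 11→b | 100→d | 100→d | 001→e | 010→h | 001→e | 001→e
Decoded message: efbddehee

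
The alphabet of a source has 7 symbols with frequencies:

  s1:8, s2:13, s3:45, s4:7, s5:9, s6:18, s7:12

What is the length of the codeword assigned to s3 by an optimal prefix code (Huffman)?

Huffman merges, smallest pair first:
merge s4(7) and s1(8): 15
merge s5(9) and s7(12): 21
merge s2(13) and 15: 28
merge s6(18) and 21: 39
merge 28 and 39: 67
merge s3(45) and 67: 112
s3 sits one level below the root: a 1-bit codeword.

1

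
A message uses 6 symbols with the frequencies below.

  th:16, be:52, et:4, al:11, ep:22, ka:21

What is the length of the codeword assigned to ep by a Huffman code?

Build the tree from the bottom:
et(4) + al(11) → 15
15 + th(16) → 31
ka(21) + ep(22) → 43
31 + 43 → 74
be(52) + 74 → 126
ep's leaf is at depth 3, giving a 3-bit codeword.

3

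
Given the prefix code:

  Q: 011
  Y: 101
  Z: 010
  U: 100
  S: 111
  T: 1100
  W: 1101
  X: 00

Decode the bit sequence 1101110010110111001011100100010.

Read left to right; each codeword is recognised as soon as it completes (prefix code):
  1101→W | 1100→T | 101→Y | 101→Y | 1100→T | 101→Y | 1100→T | 100→U | 010→Z
Decoded message: WTYYTYTUZ

WTYYTYTUZ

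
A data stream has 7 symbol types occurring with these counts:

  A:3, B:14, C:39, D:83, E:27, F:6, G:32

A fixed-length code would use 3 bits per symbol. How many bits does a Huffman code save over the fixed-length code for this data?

Fixed-length: 3 bits × 204 symbols = 612 bits.
Huffman merges:
combine A(3), F(6) → 9
combine 9, B(14) → 23
combine 23, E(27) → 50
combine G(32), C(39) → 71
combine 50, 71 → 121
combine D(83), 121 → 204
Huffman total = 9 + 23 + 50 + 71 + 121 + 204 = 478 bits.
Saving = 612 − 478 = 134 bits.

134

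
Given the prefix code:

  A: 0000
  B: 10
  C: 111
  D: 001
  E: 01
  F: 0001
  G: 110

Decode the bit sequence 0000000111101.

Read left to right; each codeword is recognised as soon as it completes (prefix code):
  0000→A | 0001→F | 111→C | 01→E
Decoded message: AFCE

AFCE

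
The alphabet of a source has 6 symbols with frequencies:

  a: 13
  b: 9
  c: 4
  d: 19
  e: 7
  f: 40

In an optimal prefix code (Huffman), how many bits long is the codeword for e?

Build the tree from the bottom:
combine c(4), e(7) → 11
combine b(9), 11 → 20
combine a(13), d(19) → 32
combine 20, 32 → 52
combine f(40), 52 → 92
The subtree containing e is merged 4 times, so code length = 4.

4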